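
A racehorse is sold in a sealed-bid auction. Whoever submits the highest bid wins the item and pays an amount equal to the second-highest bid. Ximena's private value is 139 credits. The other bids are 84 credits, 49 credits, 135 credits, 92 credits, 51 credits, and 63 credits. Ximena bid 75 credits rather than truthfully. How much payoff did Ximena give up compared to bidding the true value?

Payoff forgone: 4 credits.

The highest competing bid is 135 credits.
Bidding truthfully at 139 credits: Ximena has the top bid, wins, and pays the second-highest bid 135 credits. Payoff = 139 credits − 135 credits = 4 credits.
Bidding 75 credits: the top bid is 135 credits (a rival), so Ximena loses. Payoff = 0 credits.
Regret = truthful payoff − actual payoff = 4 credits − 0 credits = 4 credits.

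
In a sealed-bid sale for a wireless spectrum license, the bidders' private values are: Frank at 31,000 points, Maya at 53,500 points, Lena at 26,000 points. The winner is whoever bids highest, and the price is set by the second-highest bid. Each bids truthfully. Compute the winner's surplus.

Surplus = 22,500 points.

Ranking the bids: Maya 53,500 points; Frank 31,000 points; Lena 26,000 points.
Maya wins with the top bid and pays the second-highest, 31,000 points.
Surplus = 53,500 points − 31,000 points = 22,500 points.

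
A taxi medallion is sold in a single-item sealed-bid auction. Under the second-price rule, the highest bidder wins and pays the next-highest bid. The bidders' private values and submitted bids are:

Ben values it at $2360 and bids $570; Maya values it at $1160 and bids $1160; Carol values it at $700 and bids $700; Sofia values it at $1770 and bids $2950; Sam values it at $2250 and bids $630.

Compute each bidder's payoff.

Payoffs: Ben $0, Maya $0, Carol $0, Sofia $610, Sam $0.

Bids in descending order: Sofia $2950 > Maya $1160 > Carol $700 > Sam $630 > Ben $570.
Sofia has the top bid and wins; the price is the second-highest bid, $1160.
Sofia's payoff = $1770 − $1160 = $610. All other bidders lose, so their payoff is 0.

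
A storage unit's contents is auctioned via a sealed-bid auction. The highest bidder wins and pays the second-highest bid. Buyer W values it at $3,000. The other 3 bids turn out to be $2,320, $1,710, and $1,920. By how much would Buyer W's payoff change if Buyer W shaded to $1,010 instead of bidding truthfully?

Change in payoff: -$680.

The highest competing bid is $2,320.
Bidding truthfully at $3,000: Buyer W has the top bid, wins, and pays the second-highest bid $2,320. Payoff = $3,000 − $2,320 = $680.
Bidding $1,010: the top bid is $2,320 (a rival), so Buyer W loses. Payoff = $0.
Change = $0 − $680 = -$680.
This is the dominant-strategy logic: truthful bidding weakly beats any alternative.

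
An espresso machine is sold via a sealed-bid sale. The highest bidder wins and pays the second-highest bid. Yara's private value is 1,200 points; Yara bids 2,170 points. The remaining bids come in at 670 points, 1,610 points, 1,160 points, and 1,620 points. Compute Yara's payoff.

Highest competing bid: 1,620 points.
Yara's bid 2,170 points is the highest overall, so Yara wins and pays the second-highest bid, 1,620 points.
Payoff = value − price = 1,200 points − 1,620 points = -420 points.

Yara's payoff: -420 points.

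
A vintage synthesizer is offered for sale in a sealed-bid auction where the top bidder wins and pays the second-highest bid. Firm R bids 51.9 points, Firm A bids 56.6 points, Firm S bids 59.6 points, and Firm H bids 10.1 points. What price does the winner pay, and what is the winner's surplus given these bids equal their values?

Ordered from highest: Firm S 59.6 points; Firm A 56.6 points; Firm R 51.9 points; Firm H 10.1 points.
Firm S is the highest bidder, so Firm S wins.
Under the second-price rule, the price is the second-highest bid: 56.6 points.
Surplus = 59.6 points − 56.6 points = 3.0 points.

The winner pays 56.6 points for a surplus of 3.0 points.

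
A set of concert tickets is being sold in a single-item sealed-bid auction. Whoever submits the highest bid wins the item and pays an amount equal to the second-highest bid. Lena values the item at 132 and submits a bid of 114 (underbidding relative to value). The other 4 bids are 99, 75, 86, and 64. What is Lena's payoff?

Highest competing bid: 99.
Lena's bid 114 is the highest overall, so Lena wins and pays the second-highest bid, 99.
Payoff = value − price = 132 − 99 = 33.

Lena's payoff: 33.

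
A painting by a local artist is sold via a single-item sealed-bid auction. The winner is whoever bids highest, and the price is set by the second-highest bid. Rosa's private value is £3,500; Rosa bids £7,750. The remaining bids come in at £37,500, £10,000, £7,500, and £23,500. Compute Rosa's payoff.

Payoff = £0.

Highest competing bid: £37,500.
Rosa's bid £7,750 is not the highest, so Rosa loses, pays nothing, and earns zero payoff.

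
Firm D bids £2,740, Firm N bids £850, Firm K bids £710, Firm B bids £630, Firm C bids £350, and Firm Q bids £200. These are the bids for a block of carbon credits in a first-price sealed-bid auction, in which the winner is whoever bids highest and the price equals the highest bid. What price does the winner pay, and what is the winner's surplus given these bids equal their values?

Sorted high to low: Firm D £2,740, then Firm N £850, then Firm K £710, then Firm B £630, then Firm C £350, then Firm Q £200.
Firm D is the highest bidder, so Firm D wins.
Under the first-price rule, the price is the highest bid: £2,740.
Surplus = £2,740 − £2,740 = £0.

The winner pays £2,740 for a surplus of £0.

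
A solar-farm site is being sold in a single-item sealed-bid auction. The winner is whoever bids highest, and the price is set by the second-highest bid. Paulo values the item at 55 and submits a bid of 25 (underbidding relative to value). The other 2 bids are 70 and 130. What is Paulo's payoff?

Payoff = 0.

Highest competing bid: 130.
Paulo's bid 25 is not the highest, so Paulo loses, pays nothing, and earns zero payoff.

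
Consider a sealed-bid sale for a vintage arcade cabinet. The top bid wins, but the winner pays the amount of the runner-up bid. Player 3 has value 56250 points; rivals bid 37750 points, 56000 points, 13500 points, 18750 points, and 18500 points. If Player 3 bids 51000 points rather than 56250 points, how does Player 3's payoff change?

The highest competing bid is 56000 points.
Bidding truthfully at 56250 points: Player 3 has the top bid, wins, and pays the second-highest bid 56000 points. Payoff = 56250 points − 56000 points = 250 points.
Bidding 51000 points: the top bid is 56000 points (a rival), so Player 3 loses. Payoff = 0 points.
Change = 0 points − 250 points = -250 points.

-250 points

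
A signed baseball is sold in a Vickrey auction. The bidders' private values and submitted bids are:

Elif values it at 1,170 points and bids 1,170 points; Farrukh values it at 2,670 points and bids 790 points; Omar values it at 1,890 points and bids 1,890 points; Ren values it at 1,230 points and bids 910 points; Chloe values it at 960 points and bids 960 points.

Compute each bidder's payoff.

Elif 0 points, Farrukh 0 points, Omar 720 points, Ren 0 points, Chloe 0 points.

Ranking the bids: Omar 1,890 points, then Elif 1,170 points, then Chloe 960 points, then Ren 910 points, then Farrukh 790 points.
Omar has the top bid and wins; the price is the second-highest bid, 1,170 points.
Omar's payoff = 1,890 points − 1,170 points = 720 points. All other bidders lose, so their payoff is 0.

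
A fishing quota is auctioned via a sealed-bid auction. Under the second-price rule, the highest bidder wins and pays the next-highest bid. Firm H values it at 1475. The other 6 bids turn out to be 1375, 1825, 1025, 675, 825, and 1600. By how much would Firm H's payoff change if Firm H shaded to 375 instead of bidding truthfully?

The highest competing bid is 1825.
Bidding truthfully at 1475: the top bid is 1825 (a rival), so Firm H loses. Payoff = 0.
Bidding 375: the top bid is 1825 (a rival), so Firm H loses. Payoff = 0.
Change = 0 − 0 = 0.
The bid only affects whether you win, not the price — here both bids land on the same side of the top rival bid, so the deviation is payoff-neutral.

Payoff change: 0.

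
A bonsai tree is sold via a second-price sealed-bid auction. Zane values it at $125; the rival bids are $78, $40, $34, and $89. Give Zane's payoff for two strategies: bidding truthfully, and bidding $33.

The highest competing bid is $89.
Bidding truthfully at $125: Zane has the top bid, wins, and pays the second-highest bid $89. Payoff = $125 − $89 = $36.
Bidding $33: the top bid is $89 (a rival), so Zane loses. Payoff = $0.

(a) $36  (b) $0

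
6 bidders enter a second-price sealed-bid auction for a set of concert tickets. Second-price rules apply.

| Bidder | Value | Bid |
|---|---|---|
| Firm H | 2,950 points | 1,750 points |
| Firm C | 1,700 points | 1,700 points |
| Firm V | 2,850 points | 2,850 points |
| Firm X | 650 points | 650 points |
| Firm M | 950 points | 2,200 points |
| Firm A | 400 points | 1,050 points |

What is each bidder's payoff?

Ranking the bids: Firm V 2,850 points; Firm M 2,200 points; Firm H 1,750 points; Firm C 1,700 points; Firm A 1,050 points; Firm X 650 points.
Firm V has the top bid and wins; the price is the second-highest bid, 2,200 points.
Firm V's payoff = 2,850 points − 2,200 points = 650 points. All other bidders lose, so their payoff is 0.

Payoffs: Firm H 0 points, Firm C 0 points, Firm V 650 points, Firm X 0 points, Firm M 0 points, Firm A 0 points.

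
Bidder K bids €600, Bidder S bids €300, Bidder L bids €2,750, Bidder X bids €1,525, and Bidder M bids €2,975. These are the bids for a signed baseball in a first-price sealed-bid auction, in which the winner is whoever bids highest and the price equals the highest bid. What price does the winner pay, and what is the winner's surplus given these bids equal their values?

Price €2,975; surplus €0.

Bids in descending order: Bidder M €2,975; Bidder L €2,750; Bidder X €1,525; Bidder K €600; Bidder S €300.
Bidder M is the highest bidder, so Bidder M wins.
Under the first-price rule, the price is the highest bid: €2,975.
Surplus = €2,975 − €2,975 = €0.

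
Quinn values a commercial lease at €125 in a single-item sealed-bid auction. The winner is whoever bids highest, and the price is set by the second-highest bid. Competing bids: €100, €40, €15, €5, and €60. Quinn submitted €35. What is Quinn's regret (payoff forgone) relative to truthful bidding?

Payoff forgone: €25.

The highest competing bid is €100.
Bidding truthfully at €125: Quinn has the top bid, wins, and pays the second-highest bid €100. Payoff = €125 − €100 = €25.
Bidding €35: the top bid is €100 (a rival), so Quinn loses. Payoff = €0.
Regret = truthful payoff − actual payoff = €25 − €0 = €25.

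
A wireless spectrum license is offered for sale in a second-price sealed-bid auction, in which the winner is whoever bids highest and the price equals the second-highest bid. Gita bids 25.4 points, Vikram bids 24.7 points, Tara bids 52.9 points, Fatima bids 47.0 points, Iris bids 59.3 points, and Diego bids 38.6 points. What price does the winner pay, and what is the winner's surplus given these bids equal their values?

Price 52.9 points; surplus 6.4 points.

Ordered from highest: Iris 59.3 points > Tara 52.9 points > Fatima 47.0 points > Diego 38.6 points > Gita 25.4 points > Vikram 24.7 points.
Iris is the highest bidder, so Iris wins.
Under the second-price rule, the price is the second-highest bid: 52.9 points.
Surplus = 59.3 points − 52.9 points = 6.4 points.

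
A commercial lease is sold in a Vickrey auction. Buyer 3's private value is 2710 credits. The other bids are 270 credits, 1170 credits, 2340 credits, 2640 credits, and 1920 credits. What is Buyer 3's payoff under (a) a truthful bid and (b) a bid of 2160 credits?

The highest competing bid is 2640 credits.
Bidding truthfully at 2710 credits: Buyer 3 has the top bid, wins, and pays the second-highest bid 2640 credits. Payoff = 2710 credits − 2640 credits = 70 credits.
Bidding 2160 credits: the top bid is 2640 credits (a rival), so Buyer 3 loses. Payoff = 0 credits.
This is the dominant-strategy logic: truthful bidding weakly beats any alternative.

Truthful: 70 credits; alternative: 0 credits.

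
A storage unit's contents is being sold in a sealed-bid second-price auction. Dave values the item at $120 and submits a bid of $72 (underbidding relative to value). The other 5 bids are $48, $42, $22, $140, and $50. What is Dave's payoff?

Highest competing bid: $140.
Dave's bid $72 is not the highest, so Dave loses, pays nothing, and earns zero payoff.

Payoff = $0.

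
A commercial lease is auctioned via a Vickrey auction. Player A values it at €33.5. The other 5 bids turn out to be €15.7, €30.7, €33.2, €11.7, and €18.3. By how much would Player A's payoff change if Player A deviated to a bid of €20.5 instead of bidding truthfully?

Change in payoff: -€0.3.

The highest competing bid is €33.2.
Bidding truthfully at €33.5: Player A has the top bid, wins, and pays the second-highest bid €33.2. Payoff = €33.5 − €33.2 = €0.3.
Bidding €20.5: the top bid is €33.2 (a rival), so Player A loses. Payoff = €0.0.
Change = €0.0 − €0.3 = -€0.3.
This is the dominant-strategy logic: truthful bidding weakly beats any alternative.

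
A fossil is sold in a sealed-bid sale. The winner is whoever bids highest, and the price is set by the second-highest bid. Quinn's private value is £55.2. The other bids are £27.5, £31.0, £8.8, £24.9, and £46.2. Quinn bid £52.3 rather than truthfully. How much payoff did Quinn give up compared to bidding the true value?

The highest competing bid is £46.2.
Bidding truthfully at £55.2: Quinn has the top bid, wins, and pays the second-highest bid £46.2. Payoff = £55.2 − £46.2 = £9.0.
Bidding £52.3: Quinn has the top bid, wins, and pays the second-highest bid £46.2. Payoff = £55.2 − £46.2 = £9.0.
Regret = truthful payoff − actual payoff = £9.0 − £9.0 = £0.0.

Payoff forgone: £0.0.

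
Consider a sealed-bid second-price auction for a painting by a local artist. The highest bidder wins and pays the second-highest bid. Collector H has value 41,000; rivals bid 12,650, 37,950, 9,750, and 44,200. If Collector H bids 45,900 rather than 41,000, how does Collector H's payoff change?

Payoff change: -3,200.

The highest competing bid is 44,200.
Bidding truthfully at 41,000: the top bid is 44,200 (a rival), so Collector H loses. Payoff = 0.
Bidding 45,900: Collector H has the top bid, wins, and pays the second-highest bid 44,200. Payoff = 41,000 − 44,200 = -3,200.
Change = -3,200 − 0 = -3,200.
This is the dominant-strategy logic: truthful bidding weakly beats any alternative.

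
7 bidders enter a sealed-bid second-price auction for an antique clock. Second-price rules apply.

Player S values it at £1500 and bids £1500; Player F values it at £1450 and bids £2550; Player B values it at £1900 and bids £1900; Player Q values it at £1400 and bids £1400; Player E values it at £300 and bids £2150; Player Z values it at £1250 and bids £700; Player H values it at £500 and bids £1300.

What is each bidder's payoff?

Sorted high to low: Player F £2550 > Player E £2150 > Player B £1900 > Player S £1500 > Player Q £1400 > Player H £1300 > Player Z £700.
Player F has the top bid and wins; the price is the second-highest bid, £2150.
Player F's payoff = £1450 − £2150 = -£700. All other bidders lose, so their payoff is 0.

Payoffs: Player S £0, Player F -£700, Player B £0, Player Q £0, Player E £0, Player Z £0, Player H £0.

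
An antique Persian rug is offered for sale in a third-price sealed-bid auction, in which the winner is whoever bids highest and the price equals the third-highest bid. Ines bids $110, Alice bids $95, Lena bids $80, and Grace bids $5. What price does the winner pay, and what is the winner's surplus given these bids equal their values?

Ordered from highest: Ines $110; Alice $95; Lena $80; Grace $5.
Ines is the highest bidder, so Ines wins.
Under the third-price rule, the price is the third-highest bid: $80.
Surplus = $110 − $80 = $30.

The winner pays $80 for a surplus of $30.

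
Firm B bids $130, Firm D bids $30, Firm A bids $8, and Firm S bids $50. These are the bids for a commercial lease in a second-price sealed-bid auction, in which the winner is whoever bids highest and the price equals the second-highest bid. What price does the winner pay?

Bids in descending order: Firm B $130, then Firm S $50, then Firm D $30, then Firm A $8.
Firm B is the highest bidder, so Firm B wins.
Under the second-price rule, the price is the second-highest bid: $50.

The winner pays $50.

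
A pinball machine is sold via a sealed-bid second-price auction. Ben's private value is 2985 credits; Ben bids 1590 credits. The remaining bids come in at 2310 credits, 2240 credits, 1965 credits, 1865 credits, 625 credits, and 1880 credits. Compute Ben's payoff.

Highest competing bid: 2310 credits.
Ben's bid 1590 credits is not the highest, so Ben loses, pays nothing, and earns zero payoff.

Ben's payoff: 0 credits.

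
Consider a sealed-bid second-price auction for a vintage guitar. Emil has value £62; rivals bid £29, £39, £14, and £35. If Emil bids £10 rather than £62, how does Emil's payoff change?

The highest competing bid is £39.
Bidding truthfully at £62: Emil has the top bid, wins, and pays the second-highest bid £39. Payoff = £62 − £39 = £23.
Bidding £10: the top bid is £39 (a rival), so Emil loses. Payoff = £0.
Change = £0 − £23 = -£23.

Payoff change: -£23.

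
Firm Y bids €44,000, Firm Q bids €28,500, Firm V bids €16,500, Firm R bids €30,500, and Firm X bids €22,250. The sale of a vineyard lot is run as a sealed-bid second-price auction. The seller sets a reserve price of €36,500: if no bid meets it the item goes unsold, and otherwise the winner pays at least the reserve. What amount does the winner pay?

€36,500

Sorted high to low: Firm Y €44,000; Firm R €30,500; Firm Q €28,500; Firm X €22,250; Firm V €16,500.
Firm Y has the highest bid, so Firm Y wins.
The second-highest bid is €30,500, but the reserve €36,500 is higher, so the price is the reserve.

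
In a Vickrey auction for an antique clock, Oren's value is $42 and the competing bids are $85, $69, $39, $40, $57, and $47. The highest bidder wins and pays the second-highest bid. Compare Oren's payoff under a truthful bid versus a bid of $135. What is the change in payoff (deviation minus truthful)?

-$43

The highest competing bid is $85.
Bidding truthfully at $42: the top bid is $85 (a rival), so Oren loses. Payoff = $0.
Bidding $135: Oren has the top bid, wins, and pays the second-highest bid $85. Payoff = $42 − $85 = -$43.
Change = -$43 − $0 = -$43.
Deviating from a truthful bid can only lose payoff in a second-price auction — never gain.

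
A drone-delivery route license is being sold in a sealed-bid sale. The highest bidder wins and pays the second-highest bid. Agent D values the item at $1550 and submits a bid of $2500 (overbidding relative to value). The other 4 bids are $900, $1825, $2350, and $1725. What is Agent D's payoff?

Payoff = -$800.

Highest competing bid: $2350.
Agent D's bid $2500 is the highest overall, so Agent D wins and pays the second-highest bid, $2350.
Payoff = value − price = $1550 − $2350 = -$800.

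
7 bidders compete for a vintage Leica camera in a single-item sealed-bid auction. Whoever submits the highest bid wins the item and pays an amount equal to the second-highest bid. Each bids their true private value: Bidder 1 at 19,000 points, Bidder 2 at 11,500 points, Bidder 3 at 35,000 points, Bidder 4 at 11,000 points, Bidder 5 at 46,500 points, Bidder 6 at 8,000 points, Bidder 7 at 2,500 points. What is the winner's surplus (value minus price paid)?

Surplus = 11,500 points.

Bids in descending order: Bidder 5 46,500 points; Bidder 3 35,000 points; Bidder 1 19,000 points; Bidder 2 11,500 points; Bidder 4 11,000 points; Bidder 6 8,000 points; Bidder 7 2,500 points.
Bidder 5 wins with the top bid and pays the second-highest, 35,000 points.
Surplus = 46,500 points − 35,000 points = 11,500 points.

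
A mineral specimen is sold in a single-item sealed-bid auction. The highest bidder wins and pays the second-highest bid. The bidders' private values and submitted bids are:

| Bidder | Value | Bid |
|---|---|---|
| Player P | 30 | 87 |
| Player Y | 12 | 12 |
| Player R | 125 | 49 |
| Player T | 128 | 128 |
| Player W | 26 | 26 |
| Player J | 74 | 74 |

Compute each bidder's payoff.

Player P 0, Player Y 0, Player R 0, Player T 41, Player W 0, Player J 0.

Sorted high to low: Player T 128, then Player P 87, then Player J 74, then Player R 49, then Player W 26, then Player Y 12.
Player T has the top bid and wins; the price is the second-highest bid, 87.
Player T's payoff = 128 − 87 = 41. All other bidders lose, so their payoff is 0.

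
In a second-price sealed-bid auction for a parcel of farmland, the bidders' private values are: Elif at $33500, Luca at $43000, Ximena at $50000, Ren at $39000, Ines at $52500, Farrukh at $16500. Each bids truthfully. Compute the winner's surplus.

Ordered from highest: Ines $52500; Ximena $50000; Luca $43000; Ren $39000; Elif $33500; Farrukh $16500.
Ines wins with the top bid and pays the second-highest, $50000.
Surplus = $52500 − $50000 = $2500.

Winner's surplus: $2500.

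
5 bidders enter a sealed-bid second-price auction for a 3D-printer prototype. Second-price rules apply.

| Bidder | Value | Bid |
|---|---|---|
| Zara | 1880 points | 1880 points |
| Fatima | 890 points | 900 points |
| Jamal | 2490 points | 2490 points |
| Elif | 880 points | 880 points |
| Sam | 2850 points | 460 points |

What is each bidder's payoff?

Zara 0 points, Fatima 0 points, Jamal 610 points, Elif 0 points, Sam 0 points.

Ranking the bids: Jamal 2490 points, then Zara 1880 points, then Fatima 900 points, then Elif 880 points, then Sam 460 points.
Jamal has the top bid and wins; the price is the second-highest bid, 1880 points.
Jamal's payoff = 2490 points − 1880 points = 610 points. All other bidders lose, so their payoff is 0.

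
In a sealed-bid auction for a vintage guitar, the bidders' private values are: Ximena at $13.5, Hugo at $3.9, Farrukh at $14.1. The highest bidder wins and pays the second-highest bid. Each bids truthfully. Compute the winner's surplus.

Ranking the bids: Farrukh $14.1 > Ximena $13.5 > Hugo $3.9.
Farrukh wins with the top bid and pays the second-highest, $13.5.
Surplus = $14.1 − $13.5 = $0.6.

Winner's surplus: $0.6.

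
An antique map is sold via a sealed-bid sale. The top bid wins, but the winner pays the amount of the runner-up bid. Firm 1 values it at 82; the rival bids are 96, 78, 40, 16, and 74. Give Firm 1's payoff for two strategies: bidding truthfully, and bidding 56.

(a) 0  (b) 0

The highest competing bid is 96.
Bidding truthfully at 82: the top bid is 96 (a rival), so Firm 1 loses. Payoff = 0.
Bidding 56: the top bid is 96 (a rival), so Firm 1 loses. Payoff = 0.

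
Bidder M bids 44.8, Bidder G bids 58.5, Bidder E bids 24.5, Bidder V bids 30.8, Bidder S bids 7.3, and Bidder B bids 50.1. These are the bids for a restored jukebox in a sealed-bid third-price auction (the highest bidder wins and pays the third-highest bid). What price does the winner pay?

44.8

Sorted high to low: Bidder G 58.5 > Bidder B 50.1 > Bidder M 44.8 > Bidder V 30.8 > Bidder E 24.5 > Bidder S 7.3.
Bidder G is the highest bidder, so Bidder G wins.
Under the third-price rule, the price is the third-highest bid: 44.8.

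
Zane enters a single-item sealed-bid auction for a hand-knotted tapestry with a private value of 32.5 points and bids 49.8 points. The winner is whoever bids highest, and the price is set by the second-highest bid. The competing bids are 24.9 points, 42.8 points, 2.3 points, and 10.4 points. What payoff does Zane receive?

Highest competing bid: 42.8 points.
Zane's bid 49.8 points is the highest overall, so Zane wins and pays the second-highest bid, 42.8 points.
Payoff = value − price = 32.5 points − 42.8 points = -10.3 points.

Payoff = -10.3 points.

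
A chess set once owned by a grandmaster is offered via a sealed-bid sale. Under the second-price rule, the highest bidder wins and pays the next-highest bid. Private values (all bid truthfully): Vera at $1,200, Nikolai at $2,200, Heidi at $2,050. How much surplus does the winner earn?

Sorted high to low: Nikolai $2,200, then Heidi $2,050, then Vera $1,200.
Nikolai wins with the top bid and pays the second-highest, $2,050.
Surplus = $2,200 − $2,050 = $150.

$150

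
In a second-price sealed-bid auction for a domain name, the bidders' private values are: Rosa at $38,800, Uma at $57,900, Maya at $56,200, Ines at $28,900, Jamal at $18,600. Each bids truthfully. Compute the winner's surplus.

Surplus = $1,700.

Ordered from highest: Uma $57,900, then Maya $56,200, then Rosa $38,800, then Ines $28,900, then Jamal $18,600.
Uma wins with the top bid and pays the second-highest, $56,200.
Surplus = $57,900 − $56,200 = $1,700.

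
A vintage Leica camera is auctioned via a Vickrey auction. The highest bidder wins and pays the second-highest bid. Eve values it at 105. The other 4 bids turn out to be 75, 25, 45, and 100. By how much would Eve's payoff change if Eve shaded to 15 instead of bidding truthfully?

The highest competing bid is 100.
Bidding truthfully at 105: Eve has the top bid, wins, and pays the second-highest bid 100. Payoff = 105 − 100 = 5.
Bidding 15: the top bid is 100 (a rival), so Eve loses. Payoff = 0.
Change = 0 − 5 = -5.

Payoff change: -5.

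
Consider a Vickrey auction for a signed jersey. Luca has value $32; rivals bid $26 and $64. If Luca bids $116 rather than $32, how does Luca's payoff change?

The highest competing bid is $64.
Bidding truthfully at $32: the top bid is $64 (a rival), so Luca loses. Payoff = $0.
Bidding $116: Luca has the top bid, wins, and pays the second-highest bid $64. Payoff = $32 − $64 = -$32.
Change = -$32 − $0 = -$32.

Change in payoff: -$32.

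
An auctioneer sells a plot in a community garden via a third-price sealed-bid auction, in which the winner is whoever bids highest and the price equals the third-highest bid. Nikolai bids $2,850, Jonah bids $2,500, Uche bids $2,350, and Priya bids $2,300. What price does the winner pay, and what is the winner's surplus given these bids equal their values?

Price $2,350; surplus $500.

Ordered from highest: Nikolai $2,850; Jonah $2,500; Uche $2,350; Priya $2,300.
Nikolai is the highest bidder, so Nikolai wins.
Under the third-price rule, the price is the third-highest bid: $2,350.
Surplus = $2,850 − $2,350 = $500.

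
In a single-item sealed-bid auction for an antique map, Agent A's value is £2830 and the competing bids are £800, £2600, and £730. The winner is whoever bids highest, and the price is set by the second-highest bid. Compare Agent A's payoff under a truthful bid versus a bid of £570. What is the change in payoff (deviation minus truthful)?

Payoff change: -£230.

The highest competing bid is £2600.
Bidding truthfully at £2830: Agent A has the top bid, wins, and pays the second-highest bid £2600. Payoff = £2830 − £2600 = £230.
Bidding £570: the top bid is £2600 (a rival), so Agent A loses. Payoff = £0.
Change = £0 − £230 = -£230.
This is the dominant-strategy logic: truthful bidding weakly beats any alternative.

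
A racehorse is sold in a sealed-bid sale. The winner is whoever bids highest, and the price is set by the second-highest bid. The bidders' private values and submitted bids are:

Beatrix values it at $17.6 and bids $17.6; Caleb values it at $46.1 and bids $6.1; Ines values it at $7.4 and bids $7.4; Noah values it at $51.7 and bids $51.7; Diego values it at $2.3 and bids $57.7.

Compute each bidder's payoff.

Beatrix $0.0, Caleb $0.0, Ines $0.0, Noah $0.0, Diego -$49.4.

Ranking the bids: Diego $57.7, then Noah $51.7, then Beatrix $17.6, then Ines $7.4, then Caleb $6.1.
Diego has the top bid and wins; the price is the second-highest bid, $51.7.
Diego's payoff = $2.3 − $51.7 = -$49.4. All other bidders lose, so their payoff is 0.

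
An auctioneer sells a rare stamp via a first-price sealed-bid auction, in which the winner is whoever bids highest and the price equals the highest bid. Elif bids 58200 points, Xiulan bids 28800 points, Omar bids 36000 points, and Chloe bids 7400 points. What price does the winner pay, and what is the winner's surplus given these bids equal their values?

Price 58200 points; surplus 0 points.

Ordered from highest: Elif 58200 points, then Omar 36000 points, then Xiulan 28800 points, then Chloe 7400 points.
Elif is the highest bidder, so Elif wins.
Under the first-price rule, the price is the highest bid: 58200 points.
Surplus = 58200 points − 58200 points = 0 points.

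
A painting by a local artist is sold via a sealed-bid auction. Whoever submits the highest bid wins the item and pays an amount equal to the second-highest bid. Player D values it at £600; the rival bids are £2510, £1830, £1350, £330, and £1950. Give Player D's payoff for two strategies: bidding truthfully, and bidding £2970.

The highest competing bid is £2510.
Bidding truthfully at £600: the top bid is £2510 (a rival), so Player D loses. Payoff = £0.
Bidding £2970: Player D has the top bid, wins, and pays the second-highest bid £2510. Payoff = £600 − £2510 = -£1910.
Deviating from a truthful bid can only lose payoff in a second-price auction — never gain.

Truthful: £0; alternative: -£1910.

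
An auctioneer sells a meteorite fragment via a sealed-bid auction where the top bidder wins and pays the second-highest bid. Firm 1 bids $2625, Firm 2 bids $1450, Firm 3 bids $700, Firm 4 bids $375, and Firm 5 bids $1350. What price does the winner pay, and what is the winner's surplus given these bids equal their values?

The winner pays $1450 for a surplus of $1175.

Ranking the bids: Firm 1 $2625; Firm 2 $1450; Firm 5 $1350; Firm 3 $700; Firm 4 $375.
Firm 1 is the highest bidder, so Firm 1 wins.
Under the second-price rule, the price is the second-highest bid: $1450.
Surplus = $2625 − $1450 = $1175.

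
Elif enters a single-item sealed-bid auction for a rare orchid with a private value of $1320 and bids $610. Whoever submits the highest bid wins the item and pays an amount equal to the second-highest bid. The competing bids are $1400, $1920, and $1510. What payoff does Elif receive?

Highest competing bid: $1920.
Elif's bid $610 is not the highest, so Elif loses, pays nothing, and earns zero payoff.

Elif's payoff: $0.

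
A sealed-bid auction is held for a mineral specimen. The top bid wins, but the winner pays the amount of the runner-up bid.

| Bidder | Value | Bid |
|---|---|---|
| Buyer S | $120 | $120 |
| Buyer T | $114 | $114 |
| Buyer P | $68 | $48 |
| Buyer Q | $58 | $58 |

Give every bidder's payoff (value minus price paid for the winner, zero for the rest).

Buyer S $6, Buyer T $0, Buyer P $0, Buyer Q $0.

Ranking the bids: Buyer S $120, then Buyer T $114, then Buyer Q $58, then Buyer P $48.
Buyer S has the top bid and wins; the price is the second-highest bid, $114.
Buyer S's payoff = $120 − $114 = $6. All other bidders lose, so their payoff is 0.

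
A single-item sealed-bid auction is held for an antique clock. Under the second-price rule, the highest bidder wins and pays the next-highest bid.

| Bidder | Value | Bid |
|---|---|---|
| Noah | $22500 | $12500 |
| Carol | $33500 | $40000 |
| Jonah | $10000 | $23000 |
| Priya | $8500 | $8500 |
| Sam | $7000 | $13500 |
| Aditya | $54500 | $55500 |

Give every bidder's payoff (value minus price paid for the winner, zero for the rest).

Payoffs: Noah $0, Carol $0, Jonah $0, Priya $0, Sam $0, Aditya $14500.

Ordered from highest: Aditya $55500, then Carol $40000, then Jonah $23000, then Sam $13500, then Noah $12500, then Priya $8500.
Aditya has the top bid and wins; the price is the second-highest bid, $40000.
Aditya's payoff = $54500 − $40000 = $14500. All other bidders lose, so their payoff is 0.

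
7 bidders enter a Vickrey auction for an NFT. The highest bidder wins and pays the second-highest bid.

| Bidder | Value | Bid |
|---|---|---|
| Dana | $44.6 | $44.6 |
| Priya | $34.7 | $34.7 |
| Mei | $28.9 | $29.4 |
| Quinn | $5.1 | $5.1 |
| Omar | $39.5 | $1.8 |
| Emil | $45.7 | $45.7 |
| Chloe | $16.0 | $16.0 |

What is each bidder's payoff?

Dana $0.0, Priya $0.0, Mei $0.0, Quinn $0.0, Omar $0.0, Emil $1.1, Chloe $0.0.

Sorted high to low: Emil $45.7, then Dana $44.6, then Priya $34.7, then Mei $29.4, then Chloe $16.0, then Quinn $5.1, then Omar $1.8.
Emil has the top bid and wins; the price is the second-highest bid, $44.6.
Emil's payoff = $45.7 − $44.6 = $1.1. All other bidders lose, so their payoff is 0.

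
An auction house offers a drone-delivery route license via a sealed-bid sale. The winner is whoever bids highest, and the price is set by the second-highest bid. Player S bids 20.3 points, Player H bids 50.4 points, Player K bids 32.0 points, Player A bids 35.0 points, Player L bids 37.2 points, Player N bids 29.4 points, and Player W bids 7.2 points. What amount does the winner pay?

The winner pays 37.2 points.

Ordered from highest: Player H 50.4 points, then Player L 37.2 points, then Player A 35.0 points, then Player K 32.0 points, then Player N 29.4 points, then Player S 20.3 points, then Player W 7.2 points.
Player H has the highest bid, so Player H wins.
The second-highest bid is 37.2 points, so that is what Player H pays.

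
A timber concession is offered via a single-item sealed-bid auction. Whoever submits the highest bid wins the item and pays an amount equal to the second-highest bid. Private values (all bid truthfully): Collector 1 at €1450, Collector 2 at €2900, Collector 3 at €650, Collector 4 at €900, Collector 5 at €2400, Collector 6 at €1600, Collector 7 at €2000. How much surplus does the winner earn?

Bids in descending order: Collector 2 €2900, then Collector 5 €2400, then Collector 7 €2000, then Collector 6 €1600, then Collector 1 €1450, then Collector 4 €900, then Collector 3 €650.
Collector 2 wins with the top bid and pays the second-highest, €2400.
Surplus = €2900 − €2400 = €500.

€500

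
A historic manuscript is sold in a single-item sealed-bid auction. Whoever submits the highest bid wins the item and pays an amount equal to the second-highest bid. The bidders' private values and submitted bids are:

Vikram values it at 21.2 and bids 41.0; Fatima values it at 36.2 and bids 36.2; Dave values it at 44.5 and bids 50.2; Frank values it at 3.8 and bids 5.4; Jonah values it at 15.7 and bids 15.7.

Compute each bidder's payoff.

Vikram 0.0, Fatima 0.0, Dave 3.5, Frank 0.0, Jonah 0.0.

Sorted high to low: Dave 50.2 > Vikram 41.0 > Fatima 36.2 > Jonah 15.7 > Frank 5.4.
Dave has the top bid and wins; the price is the second-highest bid, 41.0.
Dave's payoff = 44.5 − 41.0 = 3.5. All other bidders lose, so their payoff is 0.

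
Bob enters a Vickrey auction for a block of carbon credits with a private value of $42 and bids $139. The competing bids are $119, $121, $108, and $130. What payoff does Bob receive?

Highest competing bid: $130.
Bob's bid $139 is the highest overall, so Bob wins and pays the second-highest bid, $130.
Payoff = value − price = $42 − $130 = -$88.
Overbidding won the item at a price above value — truthful bidding would have avoided this loss.

-$88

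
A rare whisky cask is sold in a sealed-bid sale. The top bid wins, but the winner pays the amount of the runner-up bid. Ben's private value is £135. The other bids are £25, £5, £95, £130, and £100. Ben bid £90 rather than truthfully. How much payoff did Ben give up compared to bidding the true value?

The highest competing bid is £130.
Bidding truthfully at £135: Ben has the top bid, wins, and pays the second-highest bid £130. Payoff = £135 − £130 = £5.
Bidding £90: the top bid is £130 (a rival), so Ben loses. Payoff = £0.
Regret = truthful payoff − actual payoff = £5 − £0 = £5.

£5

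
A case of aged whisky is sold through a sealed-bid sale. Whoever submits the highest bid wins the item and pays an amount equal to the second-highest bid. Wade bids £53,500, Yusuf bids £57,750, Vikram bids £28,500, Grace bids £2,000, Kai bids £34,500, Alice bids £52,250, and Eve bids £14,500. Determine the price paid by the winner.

Ranking the bids: Yusuf £57,750, then Wade £53,500, then Alice £52,250, then Kai £34,500, then Vikram £28,500, then Eve £14,500, then Grace £2,000.
Yusuf has the highest bid, so Yusuf wins.
The second-highest bid is £53,500, so that is what Yusuf pays.

The winner pays £53,500.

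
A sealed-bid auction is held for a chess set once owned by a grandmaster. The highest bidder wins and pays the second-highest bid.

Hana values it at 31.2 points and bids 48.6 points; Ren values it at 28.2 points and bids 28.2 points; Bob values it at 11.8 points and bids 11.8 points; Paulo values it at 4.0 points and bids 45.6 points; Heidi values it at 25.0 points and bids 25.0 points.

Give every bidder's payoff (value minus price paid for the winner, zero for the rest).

Payoffs: Hana -14.4 points, Ren 0.0 points, Bob 0.0 points, Paulo 0.0 points, Heidi 0.0 points.

Sorted high to low: Hana 48.6 points > Paulo 45.6 points > Ren 28.2 points > Heidi 25.0 points > Bob 11.8 points.
Hana has the top bid and wins; the price is the second-highest bid, 45.6 points.
Hana's payoff = 31.2 points − 45.6 points = -14.4 points. All other bidders lose, so their payoff is 0.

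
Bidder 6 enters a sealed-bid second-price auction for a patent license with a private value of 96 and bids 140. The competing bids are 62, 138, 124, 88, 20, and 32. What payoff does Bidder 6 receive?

-42

Highest competing bid: 138.
Bidder 6's bid 140 is the highest overall, so Bidder 6 wins and pays the second-highest bid, 138.
Payoff = value − price = 96 − 138 = -42.
Overbidding won the item at a price above value — truthful bidding would have avoided this loss.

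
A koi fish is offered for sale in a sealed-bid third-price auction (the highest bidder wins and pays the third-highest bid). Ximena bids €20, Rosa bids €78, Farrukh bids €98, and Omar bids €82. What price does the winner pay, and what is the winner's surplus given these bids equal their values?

The winner pays €78 for a surplus of €20.

Ranking the bids: Farrukh €98, then Omar €82, then Rosa €78, then Ximena €20.
Farrukh is the highest bidder, so Farrukh wins.
Under the third-price rule, the price is the third-highest bid: €78.
Surplus = €98 − €78 = €20.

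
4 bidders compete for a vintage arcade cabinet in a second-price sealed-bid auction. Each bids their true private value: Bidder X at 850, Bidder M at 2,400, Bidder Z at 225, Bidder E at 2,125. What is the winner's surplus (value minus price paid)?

Winner's surplus: 275.

Sorted high to low: Bidder M 2,400; Bidder E 2,125; Bidder X 850; Bidder Z 225.
Bidder M wins with the top bid and pays the second-highest, 2,125.
Surplus = 2,400 − 2,125 = 275.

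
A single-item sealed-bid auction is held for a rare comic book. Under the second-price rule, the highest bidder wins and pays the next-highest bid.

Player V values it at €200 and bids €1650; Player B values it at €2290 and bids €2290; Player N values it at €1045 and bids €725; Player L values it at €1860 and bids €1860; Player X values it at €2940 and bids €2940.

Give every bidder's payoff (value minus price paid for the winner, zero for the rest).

Player V €0, Player B €0, Player N €0, Player L €0, Player X €650.

Ordered from highest: Player X €2940, then Player B €2290, then Player L €1860, then Player V €1650, then Player N €725.
Player X has the top bid and wins; the price is the second-highest bid, €2290.
Player X's payoff = €2940 − €2290 = €650. All other bidders lose, so their payoff is 0.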